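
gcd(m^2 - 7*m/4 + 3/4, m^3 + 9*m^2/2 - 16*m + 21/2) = m - 1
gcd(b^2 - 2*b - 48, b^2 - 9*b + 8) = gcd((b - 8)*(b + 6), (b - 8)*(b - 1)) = b - 8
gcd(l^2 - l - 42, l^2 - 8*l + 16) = 1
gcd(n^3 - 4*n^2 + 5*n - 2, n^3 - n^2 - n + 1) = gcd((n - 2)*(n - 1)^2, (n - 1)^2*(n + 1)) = n^2 - 2*n + 1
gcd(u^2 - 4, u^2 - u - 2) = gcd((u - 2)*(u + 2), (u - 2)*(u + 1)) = u - 2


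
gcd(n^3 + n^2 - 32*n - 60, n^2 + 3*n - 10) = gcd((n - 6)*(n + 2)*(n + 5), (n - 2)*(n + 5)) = n + 5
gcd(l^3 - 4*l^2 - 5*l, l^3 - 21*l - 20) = l^2 - 4*l - 5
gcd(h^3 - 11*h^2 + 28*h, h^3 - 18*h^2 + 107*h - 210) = h - 7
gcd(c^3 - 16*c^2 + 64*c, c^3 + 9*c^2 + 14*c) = c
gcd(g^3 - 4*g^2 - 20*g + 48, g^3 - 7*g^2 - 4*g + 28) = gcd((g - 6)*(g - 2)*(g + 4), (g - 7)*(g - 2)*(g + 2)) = g - 2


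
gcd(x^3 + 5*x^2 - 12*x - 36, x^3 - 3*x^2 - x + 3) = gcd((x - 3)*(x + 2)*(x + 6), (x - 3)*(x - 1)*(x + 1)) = x - 3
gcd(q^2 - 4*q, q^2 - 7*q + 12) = q - 4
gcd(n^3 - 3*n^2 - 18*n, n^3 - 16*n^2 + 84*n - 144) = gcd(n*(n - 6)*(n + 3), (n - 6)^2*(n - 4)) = n - 6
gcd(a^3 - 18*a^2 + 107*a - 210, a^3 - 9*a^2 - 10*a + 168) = a^2 - 13*a + 42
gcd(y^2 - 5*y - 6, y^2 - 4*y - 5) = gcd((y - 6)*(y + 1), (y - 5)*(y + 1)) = y + 1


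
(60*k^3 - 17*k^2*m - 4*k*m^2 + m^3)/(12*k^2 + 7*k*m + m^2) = (15*k^2 - 8*k*m + m^2)/(3*k + m)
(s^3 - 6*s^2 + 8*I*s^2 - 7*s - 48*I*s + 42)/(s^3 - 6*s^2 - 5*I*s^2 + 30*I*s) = (s^2 + 8*I*s - 7)/(s*(s - 5*I))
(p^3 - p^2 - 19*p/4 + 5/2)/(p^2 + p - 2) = (p^2 - 3*p + 5/4)/(p - 1)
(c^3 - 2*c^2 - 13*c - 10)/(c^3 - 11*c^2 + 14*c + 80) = (c + 1)/(c - 8)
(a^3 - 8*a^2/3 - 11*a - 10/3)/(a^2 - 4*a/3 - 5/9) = 3*(a^2 - 3*a - 10)/(3*a - 5)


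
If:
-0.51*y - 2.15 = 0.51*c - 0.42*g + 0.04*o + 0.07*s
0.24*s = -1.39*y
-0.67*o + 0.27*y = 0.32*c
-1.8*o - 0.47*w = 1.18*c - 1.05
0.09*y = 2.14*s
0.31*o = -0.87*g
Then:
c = -5.13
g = -0.87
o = 2.45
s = 0.00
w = 5.73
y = 0.00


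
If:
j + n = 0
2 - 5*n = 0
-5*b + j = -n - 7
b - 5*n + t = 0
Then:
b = 7/5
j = -2/5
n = 2/5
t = 3/5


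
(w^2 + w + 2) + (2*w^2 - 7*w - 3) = 3*w^2 - 6*w - 1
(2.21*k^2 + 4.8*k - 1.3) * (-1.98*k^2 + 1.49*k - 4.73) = -4.3758*k^4 - 6.2111*k^3 - 0.727300000000001*k^2 - 24.641*k + 6.149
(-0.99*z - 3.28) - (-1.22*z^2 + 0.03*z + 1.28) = 1.22*z^2 - 1.02*z - 4.56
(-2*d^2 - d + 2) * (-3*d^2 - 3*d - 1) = 6*d^4 + 9*d^3 - d^2 - 5*d - 2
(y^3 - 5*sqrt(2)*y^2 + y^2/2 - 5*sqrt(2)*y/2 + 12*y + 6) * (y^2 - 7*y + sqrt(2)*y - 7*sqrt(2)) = y^5 - 13*y^4/2 - 4*sqrt(2)*y^4 - 3*y^3/2 + 26*sqrt(2)*y^3 - 13*y^2 + 26*sqrt(2)*y^2 - 78*sqrt(2)*y - 7*y - 42*sqrt(2)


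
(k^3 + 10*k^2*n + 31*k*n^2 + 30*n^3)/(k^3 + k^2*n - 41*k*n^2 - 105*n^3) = (k + 2*n)/(k - 7*n)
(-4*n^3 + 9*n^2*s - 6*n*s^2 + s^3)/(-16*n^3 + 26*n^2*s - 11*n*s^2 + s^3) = (4*n^2 - 5*n*s + s^2)/(16*n^2 - 10*n*s + s^2)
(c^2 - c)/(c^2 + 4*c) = (c - 1)/(c + 4)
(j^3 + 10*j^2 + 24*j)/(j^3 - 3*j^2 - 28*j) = (j + 6)/(j - 7)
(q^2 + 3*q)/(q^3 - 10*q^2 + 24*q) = (q + 3)/(q^2 - 10*q + 24)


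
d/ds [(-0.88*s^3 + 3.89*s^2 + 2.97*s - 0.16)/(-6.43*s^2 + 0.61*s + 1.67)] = (5.6584*s^4 - 1.0736*s^3 + 17.0612*s^2 + 10.935*s + 5.0575)/(41.3449*s^4 - 7.8446*s^3 - 21.1041*s^2 + 2.0374*s + 2.7889)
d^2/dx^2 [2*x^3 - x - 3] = 12*x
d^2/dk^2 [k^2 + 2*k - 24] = 2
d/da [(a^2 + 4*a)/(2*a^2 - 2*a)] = -5/(2*a^2 - 4*a + 2)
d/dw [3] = 0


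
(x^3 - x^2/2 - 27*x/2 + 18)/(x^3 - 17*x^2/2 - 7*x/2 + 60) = (2*x^2 + 5*x - 12)/(2*x^2 - 11*x - 40)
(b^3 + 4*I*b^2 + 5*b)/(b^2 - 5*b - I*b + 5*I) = b*(b + 5*I)/(b - 5)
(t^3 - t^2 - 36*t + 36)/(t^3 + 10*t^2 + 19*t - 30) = (t - 6)/(t + 5)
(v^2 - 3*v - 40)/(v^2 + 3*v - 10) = (v - 8)/(v - 2)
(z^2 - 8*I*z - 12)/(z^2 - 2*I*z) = (z - 6*I)/z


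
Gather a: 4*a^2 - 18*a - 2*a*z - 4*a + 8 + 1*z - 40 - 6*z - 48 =4*a^2 + a*(-2*z - 22) - 5*z - 80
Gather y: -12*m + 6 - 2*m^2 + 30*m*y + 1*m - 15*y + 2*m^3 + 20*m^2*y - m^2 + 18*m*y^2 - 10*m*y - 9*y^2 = 2*m^3 - 3*m^2 - 11*m + y^2*(18*m - 9) + y*(20*m^2 + 20*m - 15) + 6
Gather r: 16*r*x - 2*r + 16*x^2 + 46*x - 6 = r*(16*x - 2) + 16*x^2 + 46*x - 6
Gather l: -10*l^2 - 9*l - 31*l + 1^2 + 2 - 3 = -10*l^2 - 40*l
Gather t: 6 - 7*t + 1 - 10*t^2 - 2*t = -10*t^2 - 9*t + 7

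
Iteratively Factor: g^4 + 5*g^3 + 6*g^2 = (g + 3)*(g^3 + 2*g^2) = g*(g + 3)*(g^2 + 2*g) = g*(g + 2)*(g + 3)*(g)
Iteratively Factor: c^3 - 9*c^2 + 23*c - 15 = (c - 5)*(c^2 - 4*c + 3) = (c - 5)*(c - 3)*(c - 1)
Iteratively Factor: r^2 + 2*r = (r + 2)*(r)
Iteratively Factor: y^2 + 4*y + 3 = (y + 1)*(y + 3)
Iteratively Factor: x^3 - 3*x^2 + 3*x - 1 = (x - 1)*(x^2 - 2*x + 1) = (x - 1)^2*(x - 1)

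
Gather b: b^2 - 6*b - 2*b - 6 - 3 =b^2 - 8*b - 9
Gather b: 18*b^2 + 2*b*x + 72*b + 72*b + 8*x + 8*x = 18*b^2 + b*(2*x + 144) + 16*x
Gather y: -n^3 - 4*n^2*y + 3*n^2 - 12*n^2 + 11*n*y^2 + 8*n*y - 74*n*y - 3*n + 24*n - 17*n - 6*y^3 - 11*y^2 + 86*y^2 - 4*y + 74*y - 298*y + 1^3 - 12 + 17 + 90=-n^3 - 9*n^2 + 4*n - 6*y^3 + y^2*(11*n + 75) + y*(-4*n^2 - 66*n - 228) + 96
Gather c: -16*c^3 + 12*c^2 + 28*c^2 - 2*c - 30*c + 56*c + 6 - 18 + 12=-16*c^3 + 40*c^2 + 24*c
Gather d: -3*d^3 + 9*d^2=-3*d^3 + 9*d^2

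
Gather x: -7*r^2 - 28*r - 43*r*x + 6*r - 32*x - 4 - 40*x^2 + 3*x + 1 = -7*r^2 - 22*r - 40*x^2 + x*(-43*r - 29) - 3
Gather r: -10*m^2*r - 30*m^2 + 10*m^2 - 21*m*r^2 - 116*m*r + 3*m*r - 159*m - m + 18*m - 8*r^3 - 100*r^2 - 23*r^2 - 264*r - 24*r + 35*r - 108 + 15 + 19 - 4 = -20*m^2 - 142*m - 8*r^3 + r^2*(-21*m - 123) + r*(-10*m^2 - 113*m - 253) - 78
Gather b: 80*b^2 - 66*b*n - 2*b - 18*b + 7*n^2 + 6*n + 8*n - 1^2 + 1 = 80*b^2 + b*(-66*n - 20) + 7*n^2 + 14*n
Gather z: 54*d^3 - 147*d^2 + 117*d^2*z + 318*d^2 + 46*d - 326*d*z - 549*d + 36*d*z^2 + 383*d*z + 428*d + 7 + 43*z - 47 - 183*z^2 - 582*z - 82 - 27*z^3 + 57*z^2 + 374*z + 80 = 54*d^3 + 171*d^2 - 75*d - 27*z^3 + z^2*(36*d - 126) + z*(117*d^2 + 57*d - 165) - 42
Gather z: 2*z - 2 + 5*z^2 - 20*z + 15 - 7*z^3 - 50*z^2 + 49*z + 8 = -7*z^3 - 45*z^2 + 31*z + 21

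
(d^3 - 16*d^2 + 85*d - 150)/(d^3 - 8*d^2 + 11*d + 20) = (d^2 - 11*d + 30)/(d^2 - 3*d - 4)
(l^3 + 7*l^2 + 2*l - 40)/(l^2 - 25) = (l^2 + 2*l - 8)/(l - 5)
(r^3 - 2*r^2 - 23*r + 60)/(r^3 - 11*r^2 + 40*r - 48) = (r + 5)/(r - 4)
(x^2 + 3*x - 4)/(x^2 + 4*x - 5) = (x + 4)/(x + 5)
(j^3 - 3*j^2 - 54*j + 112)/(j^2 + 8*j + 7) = (j^2 - 10*j + 16)/(j + 1)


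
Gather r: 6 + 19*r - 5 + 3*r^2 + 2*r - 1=3*r^2 + 21*r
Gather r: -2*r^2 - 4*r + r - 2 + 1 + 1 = -2*r^2 - 3*r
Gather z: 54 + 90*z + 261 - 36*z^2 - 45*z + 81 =-36*z^2 + 45*z + 396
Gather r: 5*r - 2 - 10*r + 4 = 2 - 5*r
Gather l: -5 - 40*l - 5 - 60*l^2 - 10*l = -60*l^2 - 50*l - 10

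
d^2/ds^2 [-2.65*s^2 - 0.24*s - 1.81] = -5.30000000000000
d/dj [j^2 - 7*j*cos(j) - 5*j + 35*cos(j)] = 7*j*sin(j) + 2*j - 35*sin(j) - 7*cos(j) - 5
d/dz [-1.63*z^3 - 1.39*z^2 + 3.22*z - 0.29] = -4.89*z^2 - 2.78*z + 3.22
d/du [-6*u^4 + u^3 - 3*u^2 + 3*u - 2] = -24*u^3 + 3*u^2 - 6*u + 3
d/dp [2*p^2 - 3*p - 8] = 4*p - 3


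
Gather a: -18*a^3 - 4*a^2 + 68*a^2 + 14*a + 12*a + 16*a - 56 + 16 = -18*a^3 + 64*a^2 + 42*a - 40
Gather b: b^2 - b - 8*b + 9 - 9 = b^2 - 9*b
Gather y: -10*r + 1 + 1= 2 - 10*r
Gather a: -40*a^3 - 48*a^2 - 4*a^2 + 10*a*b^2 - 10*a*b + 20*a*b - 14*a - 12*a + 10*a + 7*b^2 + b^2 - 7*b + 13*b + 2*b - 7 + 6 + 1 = -40*a^3 - 52*a^2 + a*(10*b^2 + 10*b - 16) + 8*b^2 + 8*b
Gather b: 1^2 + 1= 2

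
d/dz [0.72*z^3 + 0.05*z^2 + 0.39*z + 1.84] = 2.16*z^2 + 0.1*z + 0.39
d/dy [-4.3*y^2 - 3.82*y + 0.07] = -8.6*y - 3.82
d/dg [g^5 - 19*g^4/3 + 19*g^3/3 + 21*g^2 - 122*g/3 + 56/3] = 5*g^4 - 76*g^3/3 + 19*g^2 + 42*g - 122/3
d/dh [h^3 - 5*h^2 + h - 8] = 3*h^2 - 10*h + 1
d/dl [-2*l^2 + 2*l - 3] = 2 - 4*l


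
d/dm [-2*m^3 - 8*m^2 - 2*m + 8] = -6*m^2 - 16*m - 2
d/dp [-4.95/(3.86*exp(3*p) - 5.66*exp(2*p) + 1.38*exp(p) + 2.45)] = (57.321*exp(2*p) - 56.034*exp(p) + 6.831)*exp(p)/(3.86*exp(3*p) - 5.66*exp(2*p) + 1.38*exp(p) + 2.45)^2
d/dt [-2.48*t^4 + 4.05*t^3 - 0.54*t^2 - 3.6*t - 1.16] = -9.92*t^3 + 12.15*t^2 - 1.08*t - 3.6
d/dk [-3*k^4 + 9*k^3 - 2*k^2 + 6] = k*(-12*k^2 + 27*k - 4)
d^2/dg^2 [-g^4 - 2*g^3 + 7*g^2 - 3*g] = -12*g^2 - 12*g + 14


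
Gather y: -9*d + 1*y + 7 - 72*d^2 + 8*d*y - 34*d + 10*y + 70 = -72*d^2 - 43*d + y*(8*d + 11) + 77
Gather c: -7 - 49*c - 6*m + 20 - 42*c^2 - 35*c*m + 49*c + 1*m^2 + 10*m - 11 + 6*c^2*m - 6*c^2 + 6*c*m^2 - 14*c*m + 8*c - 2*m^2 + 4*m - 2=c^2*(6*m - 48) + c*(6*m^2 - 49*m + 8) - m^2 + 8*m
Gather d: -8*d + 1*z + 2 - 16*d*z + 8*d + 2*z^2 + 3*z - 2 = -16*d*z + 2*z^2 + 4*z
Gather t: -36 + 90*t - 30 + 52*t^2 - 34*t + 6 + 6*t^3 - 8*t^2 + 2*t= 6*t^3 + 44*t^2 + 58*t - 60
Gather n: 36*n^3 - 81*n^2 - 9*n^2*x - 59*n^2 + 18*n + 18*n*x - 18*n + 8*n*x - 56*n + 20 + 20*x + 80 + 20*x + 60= 36*n^3 + n^2*(-9*x - 140) + n*(26*x - 56) + 40*x + 160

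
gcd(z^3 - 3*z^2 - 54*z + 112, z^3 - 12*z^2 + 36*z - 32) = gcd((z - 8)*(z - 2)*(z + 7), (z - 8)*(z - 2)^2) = z^2 - 10*z + 16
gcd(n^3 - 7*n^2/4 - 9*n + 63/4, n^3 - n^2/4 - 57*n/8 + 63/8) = n^2 + 5*n/4 - 21/4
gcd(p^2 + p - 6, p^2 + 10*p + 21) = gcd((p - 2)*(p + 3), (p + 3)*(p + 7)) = p + 3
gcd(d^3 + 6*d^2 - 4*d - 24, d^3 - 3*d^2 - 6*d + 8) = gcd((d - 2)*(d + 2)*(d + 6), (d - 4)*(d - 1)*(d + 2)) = d + 2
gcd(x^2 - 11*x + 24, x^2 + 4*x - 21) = x - 3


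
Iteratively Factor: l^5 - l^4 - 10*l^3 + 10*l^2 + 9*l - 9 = (l + 1)*(l^4 - 2*l^3 - 8*l^2 + 18*l - 9) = (l - 1)*(l + 1)*(l^3 - l^2 - 9*l + 9) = (l - 1)*(l + 1)*(l + 3)*(l^2 - 4*l + 3) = (l - 3)*(l - 1)*(l + 1)*(l + 3)*(l - 1)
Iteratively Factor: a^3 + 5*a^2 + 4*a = (a)*(a^2 + 5*a + 4) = a*(a + 1)*(a + 4)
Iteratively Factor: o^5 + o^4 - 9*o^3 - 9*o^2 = (o)*(o^4 + o^3 - 9*o^2 - 9*o) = o*(o + 1)*(o^3 - 9*o) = o^2*(o + 1)*(o^2 - 9) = o^2*(o + 1)*(o + 3)*(o - 3)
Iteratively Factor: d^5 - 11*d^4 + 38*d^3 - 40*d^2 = (d)*(d^4 - 11*d^3 + 38*d^2 - 40*d) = d*(d - 5)*(d^3 - 6*d^2 + 8*d) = d*(d - 5)*(d - 4)*(d^2 - 2*d) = d^2*(d - 5)*(d - 4)*(d - 2)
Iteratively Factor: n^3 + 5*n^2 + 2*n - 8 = (n + 4)*(n^2 + n - 2) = (n - 1)*(n + 4)*(n + 2)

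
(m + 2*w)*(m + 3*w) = m^2 + 5*m*w + 6*w^2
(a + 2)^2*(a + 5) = a^3 + 9*a^2 + 24*a + 20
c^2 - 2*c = c*(c - 2)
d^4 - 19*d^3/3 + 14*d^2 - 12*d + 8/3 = (d - 2)^3*(d - 1/3)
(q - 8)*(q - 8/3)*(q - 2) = q^3 - 38*q^2/3 + 128*q/3 - 128/3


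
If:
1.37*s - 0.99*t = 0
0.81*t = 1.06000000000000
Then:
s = 0.95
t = 1.31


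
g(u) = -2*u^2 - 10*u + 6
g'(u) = -4*u - 10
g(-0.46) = 10.18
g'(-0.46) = -8.16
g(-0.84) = 12.99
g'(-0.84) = -6.64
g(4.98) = -93.40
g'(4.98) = -29.92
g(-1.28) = 15.52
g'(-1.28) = -4.88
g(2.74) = -36.42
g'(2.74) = -20.96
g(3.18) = -46.02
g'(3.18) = -22.72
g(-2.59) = 18.48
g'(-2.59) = 0.36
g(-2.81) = 18.31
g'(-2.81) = 1.24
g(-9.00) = -66.00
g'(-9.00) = 26.00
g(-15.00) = -294.00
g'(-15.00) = 50.00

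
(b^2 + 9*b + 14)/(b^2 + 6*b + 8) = (b + 7)/(b + 4)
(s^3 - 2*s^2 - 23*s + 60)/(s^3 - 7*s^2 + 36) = (s^2 + s - 20)/(s^2 - 4*s - 12)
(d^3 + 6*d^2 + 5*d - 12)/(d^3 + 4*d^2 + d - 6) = (d + 4)/(d + 2)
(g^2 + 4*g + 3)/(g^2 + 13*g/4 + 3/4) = 4*(g + 1)/(4*g + 1)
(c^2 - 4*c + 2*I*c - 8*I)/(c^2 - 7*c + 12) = (c + 2*I)/(c - 3)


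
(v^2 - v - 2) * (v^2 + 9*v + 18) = v^4 + 8*v^3 + 7*v^2 - 36*v - 36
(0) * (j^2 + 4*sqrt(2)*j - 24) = 0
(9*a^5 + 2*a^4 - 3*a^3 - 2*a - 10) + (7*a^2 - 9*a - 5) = 9*a^5 + 2*a^4 - 3*a^3 + 7*a^2 - 11*a - 15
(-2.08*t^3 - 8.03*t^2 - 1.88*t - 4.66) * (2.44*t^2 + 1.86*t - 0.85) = -5.0752*t^5 - 23.462*t^4 - 17.755*t^3 - 8.0417*t^2 - 7.0696*t + 3.961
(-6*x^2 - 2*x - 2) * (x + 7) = -6*x^3 - 44*x^2 - 16*x - 14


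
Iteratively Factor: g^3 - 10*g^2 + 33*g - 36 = (g - 4)*(g^2 - 6*g + 9) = (g - 4)*(g - 3)*(g - 3)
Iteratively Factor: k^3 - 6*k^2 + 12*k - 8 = (k - 2)*(k^2 - 4*k + 4) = (k - 2)^2*(k - 2)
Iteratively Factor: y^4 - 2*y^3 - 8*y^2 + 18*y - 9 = (y + 3)*(y^3 - 5*y^2 + 7*y - 3) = (y - 1)*(y + 3)*(y^2 - 4*y + 3) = (y - 1)^2*(y + 3)*(y - 3)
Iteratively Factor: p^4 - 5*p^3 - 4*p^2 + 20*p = (p - 2)*(p^3 - 3*p^2 - 10*p) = (p - 5)*(p - 2)*(p^2 + 2*p) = (p - 5)*(p - 2)*(p + 2)*(p)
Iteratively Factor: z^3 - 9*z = (z - 3)*(z^2 + 3*z) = (z - 3)*(z + 3)*(z)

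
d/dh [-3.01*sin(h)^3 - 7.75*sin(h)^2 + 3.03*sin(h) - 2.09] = (-9.03*sin(h)^2 - 15.5*sin(h) + 3.03)*cos(h)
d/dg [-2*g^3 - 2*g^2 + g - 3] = -6*g^2 - 4*g + 1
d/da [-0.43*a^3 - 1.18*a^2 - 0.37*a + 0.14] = -1.29*a^2 - 2.36*a - 0.37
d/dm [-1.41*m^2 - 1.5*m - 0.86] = -2.82*m - 1.5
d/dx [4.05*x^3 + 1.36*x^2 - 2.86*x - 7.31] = 12.15*x^2 + 2.72*x - 2.86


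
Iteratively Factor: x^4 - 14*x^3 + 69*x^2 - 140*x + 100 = (x - 5)*(x^3 - 9*x^2 + 24*x - 20) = (x - 5)*(x - 2)*(x^2 - 7*x + 10) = (x - 5)^2*(x - 2)*(x - 2)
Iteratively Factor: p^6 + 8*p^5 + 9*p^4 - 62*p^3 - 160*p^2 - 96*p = (p + 4)*(p^5 + 4*p^4 - 7*p^3 - 34*p^2 - 24*p) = (p + 1)*(p + 4)*(p^4 + 3*p^3 - 10*p^2 - 24*p) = (p - 3)*(p + 1)*(p + 4)*(p^3 + 6*p^2 + 8*p) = p*(p - 3)*(p + 1)*(p + 4)*(p^2 + 6*p + 8) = p*(p - 3)*(p + 1)*(p + 2)*(p + 4)*(p + 4)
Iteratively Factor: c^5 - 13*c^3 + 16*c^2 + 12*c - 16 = (c - 1)*(c^4 + c^3 - 12*c^2 + 4*c + 16) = (c - 1)*(c + 4)*(c^3 - 3*c^2 + 4) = (c - 2)*(c - 1)*(c + 4)*(c^2 - c - 2) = (c - 2)^2*(c - 1)*(c + 4)*(c + 1)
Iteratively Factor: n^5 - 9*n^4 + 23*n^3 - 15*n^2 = (n - 5)*(n^4 - 4*n^3 + 3*n^2) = (n - 5)*(n - 1)*(n^3 - 3*n^2) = (n - 5)*(n - 3)*(n - 1)*(n^2) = n*(n - 5)*(n - 3)*(n - 1)*(n)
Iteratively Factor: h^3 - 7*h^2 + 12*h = (h - 3)*(h^2 - 4*h) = (h - 4)*(h - 3)*(h)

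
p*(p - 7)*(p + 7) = p^3 - 49*p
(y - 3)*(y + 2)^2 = y^3 + y^2 - 8*y - 12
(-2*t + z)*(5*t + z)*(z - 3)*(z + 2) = -10*t^2*z^2 + 10*t^2*z + 60*t^2 + 3*t*z^3 - 3*t*z^2 - 18*t*z + z^4 - z^3 - 6*z^2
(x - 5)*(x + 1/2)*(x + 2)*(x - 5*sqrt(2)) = x^4 - 5*sqrt(2)*x^3 - 5*x^3/2 - 23*x^2/2 + 25*sqrt(2)*x^2/2 - 5*x + 115*sqrt(2)*x/2 + 25*sqrt(2)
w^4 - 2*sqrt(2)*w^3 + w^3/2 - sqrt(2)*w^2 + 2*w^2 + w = w*(w + 1/2)*(w - sqrt(2))^2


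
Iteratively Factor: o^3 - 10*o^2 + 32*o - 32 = (o - 4)*(o^2 - 6*o + 8) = (o - 4)^2*(o - 2)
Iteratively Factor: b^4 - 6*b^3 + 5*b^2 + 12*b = (b - 4)*(b^3 - 2*b^2 - 3*b) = b*(b - 4)*(b^2 - 2*b - 3) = b*(b - 4)*(b - 3)*(b + 1)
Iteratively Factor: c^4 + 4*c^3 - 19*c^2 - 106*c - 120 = (c + 2)*(c^3 + 2*c^2 - 23*c - 60) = (c + 2)*(c + 3)*(c^2 - c - 20) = (c - 5)*(c + 2)*(c + 3)*(c + 4)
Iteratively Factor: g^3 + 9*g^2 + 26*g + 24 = (g + 4)*(g^2 + 5*g + 6) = (g + 3)*(g + 4)*(g + 2)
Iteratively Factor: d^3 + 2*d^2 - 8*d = (d - 2)*(d^2 + 4*d) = d*(d - 2)*(d + 4)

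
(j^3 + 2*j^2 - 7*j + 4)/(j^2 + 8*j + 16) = (j^2 - 2*j + 1)/(j + 4)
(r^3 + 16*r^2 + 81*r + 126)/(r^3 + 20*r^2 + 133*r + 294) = (r + 3)/(r + 7)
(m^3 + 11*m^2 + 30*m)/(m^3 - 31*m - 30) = m*(m + 6)/(m^2 - 5*m - 6)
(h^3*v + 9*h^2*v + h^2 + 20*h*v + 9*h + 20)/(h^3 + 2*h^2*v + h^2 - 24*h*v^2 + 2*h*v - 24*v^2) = (h^3*v + 9*h^2*v + h^2 + 20*h*v + 9*h + 20)/(h^3 + 2*h^2*v + h^2 - 24*h*v^2 + 2*h*v - 24*v^2)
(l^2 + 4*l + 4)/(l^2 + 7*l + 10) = (l + 2)/(l + 5)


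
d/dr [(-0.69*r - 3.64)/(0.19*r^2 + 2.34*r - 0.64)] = (0.1311*r^2 + 1.3832*r + 8.9592)/(0.0361*r^4 + 0.8892*r^3 + 5.2324*r^2 - 2.9952*r + 0.4096)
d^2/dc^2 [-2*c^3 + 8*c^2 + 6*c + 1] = 16 - 12*c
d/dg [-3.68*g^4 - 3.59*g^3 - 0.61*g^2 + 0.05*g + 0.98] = -14.72*g^3 - 10.77*g^2 - 1.22*g + 0.05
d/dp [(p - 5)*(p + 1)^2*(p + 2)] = 4*p^3 - 3*p^2 - 30*p - 23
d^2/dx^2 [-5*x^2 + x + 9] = -10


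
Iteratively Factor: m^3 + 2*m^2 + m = (m)*(m^2 + 2*m + 1) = m*(m + 1)*(m + 1)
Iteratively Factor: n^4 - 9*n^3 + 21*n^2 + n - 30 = (n + 1)*(n^3 - 10*n^2 + 31*n - 30) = (n - 2)*(n + 1)*(n^2 - 8*n + 15) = (n - 3)*(n - 2)*(n + 1)*(n - 5)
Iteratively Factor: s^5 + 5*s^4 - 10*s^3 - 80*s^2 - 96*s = (s + 4)*(s^4 + s^3 - 14*s^2 - 24*s) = (s + 2)*(s + 4)*(s^3 - s^2 - 12*s) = (s + 2)*(s + 3)*(s + 4)*(s^2 - 4*s) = (s - 4)*(s + 2)*(s + 3)*(s + 4)*(s)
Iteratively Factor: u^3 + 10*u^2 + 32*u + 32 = (u + 4)*(u^2 + 6*u + 8) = (u + 2)*(u + 4)*(u + 4)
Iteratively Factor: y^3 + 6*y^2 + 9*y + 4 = (y + 1)*(y^2 + 5*y + 4) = (y + 1)^2*(y + 4)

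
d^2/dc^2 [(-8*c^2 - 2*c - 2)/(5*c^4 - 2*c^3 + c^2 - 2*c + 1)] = 4*(-300*c^8 - 30*c^7 - 166*c^6 - 117*c^5 + 195*c^4 + 25*c^3 + 15*c^2 + 3*c - 9)/(125*c^12 - 150*c^11 + 135*c^10 - 218*c^9 + 222*c^8 - 150*c^7 + 127*c^6 - 102*c^5 + 54*c^4 - 26*c^3 + 15*c^2 - 6*c + 1)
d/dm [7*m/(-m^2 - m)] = 7/(m + 1)^2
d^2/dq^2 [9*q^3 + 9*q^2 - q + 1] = 54*q + 18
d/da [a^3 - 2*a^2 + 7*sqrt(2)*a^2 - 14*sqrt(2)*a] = 3*a^2 - 4*a + 14*sqrt(2)*a - 14*sqrt(2)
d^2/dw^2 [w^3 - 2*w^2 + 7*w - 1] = 6*w - 4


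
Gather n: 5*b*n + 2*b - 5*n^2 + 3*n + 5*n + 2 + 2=2*b - 5*n^2 + n*(5*b + 8) + 4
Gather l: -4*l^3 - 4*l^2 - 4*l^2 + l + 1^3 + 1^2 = -4*l^3 - 8*l^2 + l + 2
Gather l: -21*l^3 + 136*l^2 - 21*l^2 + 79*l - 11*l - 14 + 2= -21*l^3 + 115*l^2 + 68*l - 12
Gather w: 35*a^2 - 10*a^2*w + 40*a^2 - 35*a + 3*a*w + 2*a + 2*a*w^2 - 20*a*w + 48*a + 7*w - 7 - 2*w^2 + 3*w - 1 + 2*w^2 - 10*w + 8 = 75*a^2 + 2*a*w^2 + 15*a + w*(-10*a^2 - 17*a)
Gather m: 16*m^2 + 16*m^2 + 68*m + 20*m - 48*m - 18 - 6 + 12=32*m^2 + 40*m - 12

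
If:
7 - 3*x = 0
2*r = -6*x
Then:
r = -7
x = 7/3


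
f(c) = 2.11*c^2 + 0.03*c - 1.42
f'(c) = 4.22*c + 0.03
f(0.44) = -1.00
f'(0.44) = 1.89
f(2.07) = 7.68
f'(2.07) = 8.77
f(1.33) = 2.35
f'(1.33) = 5.64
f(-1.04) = 0.83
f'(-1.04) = -4.36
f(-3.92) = 30.89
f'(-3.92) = -16.51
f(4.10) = 34.17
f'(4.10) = 17.33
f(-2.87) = 15.87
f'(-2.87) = -12.08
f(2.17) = 8.58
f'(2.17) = 9.19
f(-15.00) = 472.88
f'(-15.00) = -63.27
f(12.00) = 302.78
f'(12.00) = 50.67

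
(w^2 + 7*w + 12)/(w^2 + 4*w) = (w + 3)/w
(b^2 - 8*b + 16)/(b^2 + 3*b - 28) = (b - 4)/(b + 7)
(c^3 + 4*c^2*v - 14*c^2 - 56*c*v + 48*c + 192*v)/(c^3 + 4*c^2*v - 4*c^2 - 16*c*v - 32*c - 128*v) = (c - 6)/(c + 4)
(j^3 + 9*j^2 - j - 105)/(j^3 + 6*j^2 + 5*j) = (j^2 + 4*j - 21)/(j*(j + 1))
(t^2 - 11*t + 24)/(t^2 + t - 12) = (t - 8)/(t + 4)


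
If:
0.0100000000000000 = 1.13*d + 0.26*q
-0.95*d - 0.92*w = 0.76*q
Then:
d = 0.390977443609023*w + 0.0124223602484472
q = -1.69924812030075*w - 0.015527950310559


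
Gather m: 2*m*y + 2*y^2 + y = 2*m*y + 2*y^2 + y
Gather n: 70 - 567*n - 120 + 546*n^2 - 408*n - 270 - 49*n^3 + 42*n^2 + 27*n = -49*n^3 + 588*n^2 - 948*n - 320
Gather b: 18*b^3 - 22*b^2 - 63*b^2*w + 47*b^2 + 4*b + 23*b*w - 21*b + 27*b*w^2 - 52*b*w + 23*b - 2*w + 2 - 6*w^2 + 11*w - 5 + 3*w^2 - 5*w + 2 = 18*b^3 + b^2*(25 - 63*w) + b*(27*w^2 - 29*w + 6) - 3*w^2 + 4*w - 1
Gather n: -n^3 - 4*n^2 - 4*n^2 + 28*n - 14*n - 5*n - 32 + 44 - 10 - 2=-n^3 - 8*n^2 + 9*n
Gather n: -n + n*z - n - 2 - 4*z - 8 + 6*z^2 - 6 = n*(z - 2) + 6*z^2 - 4*z - 16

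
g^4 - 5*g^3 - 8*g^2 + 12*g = g*(g - 6)*(g - 1)*(g + 2)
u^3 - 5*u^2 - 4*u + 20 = (u - 5)*(u - 2)*(u + 2)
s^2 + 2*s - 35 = (s - 5)*(s + 7)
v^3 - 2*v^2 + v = v*(v - 1)^2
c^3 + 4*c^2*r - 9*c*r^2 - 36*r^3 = (c - 3*r)*(c + 3*r)*(c + 4*r)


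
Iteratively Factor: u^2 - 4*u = (u - 4)*(u)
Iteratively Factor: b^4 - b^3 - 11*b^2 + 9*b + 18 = (b - 3)*(b^3 + 2*b^2 - 5*b - 6) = (b - 3)*(b + 1)*(b^2 + b - 6) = (b - 3)*(b - 2)*(b + 1)*(b + 3)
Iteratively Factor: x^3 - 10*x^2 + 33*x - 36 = (x - 3)*(x^2 - 7*x + 12) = (x - 3)^2*(x - 4)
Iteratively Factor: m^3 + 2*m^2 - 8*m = (m - 2)*(m^2 + 4*m) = m*(m - 2)*(m + 4)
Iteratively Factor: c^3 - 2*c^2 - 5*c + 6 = (c + 2)*(c^2 - 4*c + 3) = (c - 1)*(c + 2)*(c - 3)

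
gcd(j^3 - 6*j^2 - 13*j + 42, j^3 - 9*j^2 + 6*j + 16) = j - 2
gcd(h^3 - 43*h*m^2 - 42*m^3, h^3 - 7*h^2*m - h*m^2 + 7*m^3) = h^2 - 6*h*m - 7*m^2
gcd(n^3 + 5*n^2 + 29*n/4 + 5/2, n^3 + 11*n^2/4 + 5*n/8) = n + 5/2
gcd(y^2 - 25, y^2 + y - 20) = y + 5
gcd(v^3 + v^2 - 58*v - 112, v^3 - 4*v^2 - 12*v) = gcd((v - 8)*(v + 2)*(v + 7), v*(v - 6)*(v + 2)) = v + 2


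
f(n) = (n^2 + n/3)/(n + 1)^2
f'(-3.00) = 0.58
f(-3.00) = 2.00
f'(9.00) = 0.02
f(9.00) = 0.84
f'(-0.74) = -51.21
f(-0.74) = 4.45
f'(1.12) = 0.23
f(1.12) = 0.36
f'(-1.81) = 5.05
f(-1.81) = 4.07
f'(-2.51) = 1.12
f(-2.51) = 2.40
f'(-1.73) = 6.55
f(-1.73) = 4.53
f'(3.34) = 0.07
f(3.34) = 0.65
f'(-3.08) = 0.53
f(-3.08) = 1.96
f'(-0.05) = 0.29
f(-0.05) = -0.02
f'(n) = (2*n + 1/3)/(n + 1)^2 - 2*(n^2 + n/3)/(n + 1)^3 = (5*n + 1)/(3*(n^3 + 3*n^2 + 3*n + 1))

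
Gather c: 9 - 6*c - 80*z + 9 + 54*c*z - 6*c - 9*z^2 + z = c*(54*z - 12) - 9*z^2 - 79*z + 18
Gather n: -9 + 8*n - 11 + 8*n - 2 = 16*n - 22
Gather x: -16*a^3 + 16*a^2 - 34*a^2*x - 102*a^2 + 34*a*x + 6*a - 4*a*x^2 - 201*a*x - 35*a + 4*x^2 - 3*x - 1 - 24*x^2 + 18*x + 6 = -16*a^3 - 86*a^2 - 29*a + x^2*(-4*a - 20) + x*(-34*a^2 - 167*a + 15) + 5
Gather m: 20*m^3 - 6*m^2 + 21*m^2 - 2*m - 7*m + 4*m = 20*m^3 + 15*m^2 - 5*m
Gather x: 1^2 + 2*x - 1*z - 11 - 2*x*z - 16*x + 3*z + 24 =x*(-2*z - 14) + 2*z + 14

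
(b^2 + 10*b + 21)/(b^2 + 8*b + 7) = (b + 3)/(b + 1)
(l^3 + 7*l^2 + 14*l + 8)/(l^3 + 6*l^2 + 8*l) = (l + 1)/l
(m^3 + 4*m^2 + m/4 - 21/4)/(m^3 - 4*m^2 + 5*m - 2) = (m^2 + 5*m + 21/4)/(m^2 - 3*m + 2)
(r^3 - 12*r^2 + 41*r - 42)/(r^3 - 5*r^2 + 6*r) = (r - 7)/r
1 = 1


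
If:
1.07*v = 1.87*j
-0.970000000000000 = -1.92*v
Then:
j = 0.29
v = 0.51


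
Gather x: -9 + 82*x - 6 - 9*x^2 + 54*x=-9*x^2 + 136*x - 15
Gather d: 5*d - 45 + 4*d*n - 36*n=d*(4*n + 5) - 36*n - 45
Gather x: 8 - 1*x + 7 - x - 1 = 14 - 2*x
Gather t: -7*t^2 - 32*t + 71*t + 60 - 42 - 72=-7*t^2 + 39*t - 54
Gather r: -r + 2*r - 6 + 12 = r + 6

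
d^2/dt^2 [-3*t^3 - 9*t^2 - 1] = -18*t - 18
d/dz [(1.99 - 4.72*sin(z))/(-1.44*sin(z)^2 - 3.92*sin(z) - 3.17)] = (-6.7968*sin(z)^2 + 5.7312*sin(z) + 22.7632)*cos(z)/(2.0736*sin(z)^4 + 11.2896*sin(z)^3 + 24.496*sin(z)^2 + 24.8528*sin(z) + 10.0489)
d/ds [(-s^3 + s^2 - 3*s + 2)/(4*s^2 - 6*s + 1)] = (-4*s^4 + 12*s^3 + 3*s^2 - 14*s + 9)/(16*s^4 - 48*s^3 + 44*s^2 - 12*s + 1)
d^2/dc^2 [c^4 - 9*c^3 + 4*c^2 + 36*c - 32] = 12*c^2 - 54*c + 8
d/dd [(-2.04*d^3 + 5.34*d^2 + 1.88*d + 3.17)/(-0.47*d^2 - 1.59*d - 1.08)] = (0.9588*d^4 + 6.4872*d^3 - 0.997400000000001*d^2 - 8.5546*d + 3.0099)/(0.2209*d^4 + 1.4946*d^3 + 3.5433*d^2 + 3.4344*d + 1.1664)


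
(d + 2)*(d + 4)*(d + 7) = d^3 + 13*d^2 + 50*d + 56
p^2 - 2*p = p*(p - 2)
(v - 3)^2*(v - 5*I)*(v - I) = v^4 - 6*v^3 - 6*I*v^3 + 4*v^2 + 36*I*v^2 + 30*v - 54*I*v - 45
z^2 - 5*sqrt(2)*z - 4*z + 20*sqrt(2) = (z - 4)*(z - 5*sqrt(2))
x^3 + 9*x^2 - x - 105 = (x - 3)*(x + 5)*(x + 7)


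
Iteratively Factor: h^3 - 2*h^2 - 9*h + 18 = (h - 3)*(h^2 + h - 6) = (h - 3)*(h + 3)*(h - 2)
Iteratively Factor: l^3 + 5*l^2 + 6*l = (l)*(l^2 + 5*l + 6) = l*(l + 2)*(l + 3)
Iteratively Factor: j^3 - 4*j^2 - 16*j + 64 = (j - 4)*(j^2 - 16) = (j - 4)^2*(j + 4)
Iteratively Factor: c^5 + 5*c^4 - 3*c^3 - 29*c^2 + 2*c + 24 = (c - 2)*(c^4 + 7*c^3 + 11*c^2 - 7*c - 12) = (c - 2)*(c + 1)*(c^3 + 6*c^2 + 5*c - 12) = (c - 2)*(c + 1)*(c + 3)*(c^2 + 3*c - 4) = (c - 2)*(c + 1)*(c + 3)*(c + 4)*(c - 1)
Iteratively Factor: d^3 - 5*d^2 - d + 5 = (d + 1)*(d^2 - 6*d + 5) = (d - 5)*(d + 1)*(d - 1)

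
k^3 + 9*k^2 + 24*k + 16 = (k + 1)*(k + 4)^2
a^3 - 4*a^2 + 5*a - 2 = (a - 2)*(a - 1)^2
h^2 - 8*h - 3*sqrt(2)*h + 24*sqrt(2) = (h - 8)*(h - 3*sqrt(2))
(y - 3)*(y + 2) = y^2 - y - 6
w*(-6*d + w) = -6*d*w + w^2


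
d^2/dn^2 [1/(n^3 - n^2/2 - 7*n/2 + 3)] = 4*((1 - 6*n)*(2*n^3 - n^2 - 7*n + 6) + (-6*n^2 + 2*n + 7)^2)/(2*n^3 - n^2 - 7*n + 6)^3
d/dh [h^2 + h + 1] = 2*h + 1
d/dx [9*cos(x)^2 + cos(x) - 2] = -(18*cos(x) + 1)*sin(x)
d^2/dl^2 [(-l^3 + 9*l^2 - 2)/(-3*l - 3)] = 2*(l^3 + 3*l^2 + 3*l - 7)/(3*(l^3 + 3*l^2 + 3*l + 1))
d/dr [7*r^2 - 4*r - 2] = 14*r - 4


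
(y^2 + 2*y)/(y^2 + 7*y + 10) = y/(y + 5)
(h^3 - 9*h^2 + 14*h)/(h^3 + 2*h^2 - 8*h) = (h - 7)/(h + 4)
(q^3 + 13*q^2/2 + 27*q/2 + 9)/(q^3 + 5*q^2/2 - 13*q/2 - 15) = (2*q + 3)/(2*q - 5)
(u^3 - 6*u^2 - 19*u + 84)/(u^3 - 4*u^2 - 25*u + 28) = (u - 3)/(u - 1)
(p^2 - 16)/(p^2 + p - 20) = (p + 4)/(p + 5)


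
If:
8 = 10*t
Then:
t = 4/5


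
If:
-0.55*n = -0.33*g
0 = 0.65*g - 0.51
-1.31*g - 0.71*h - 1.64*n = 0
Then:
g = 0.78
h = -2.54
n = 0.47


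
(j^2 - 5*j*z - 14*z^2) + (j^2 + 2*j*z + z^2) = 2*j^2 - 3*j*z - 13*z^2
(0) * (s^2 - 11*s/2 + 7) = 0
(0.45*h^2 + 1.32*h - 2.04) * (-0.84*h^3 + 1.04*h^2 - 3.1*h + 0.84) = -0.378*h^5 - 0.6408*h^4 + 1.6914*h^3 - 5.8356*h^2 + 7.4328*h - 1.7136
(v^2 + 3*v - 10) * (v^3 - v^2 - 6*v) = v^5 + 2*v^4 - 19*v^3 - 8*v^2 + 60*v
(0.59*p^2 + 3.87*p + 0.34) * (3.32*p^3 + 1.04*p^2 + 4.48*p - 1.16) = 1.9588*p^5 + 13.462*p^4 + 7.7968*p^3 + 17.0068*p^2 - 2.966*p - 0.3944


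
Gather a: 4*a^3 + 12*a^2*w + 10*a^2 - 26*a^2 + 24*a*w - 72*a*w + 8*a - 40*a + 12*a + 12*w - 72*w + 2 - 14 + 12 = 4*a^3 + a^2*(12*w - 16) + a*(-48*w - 20) - 60*w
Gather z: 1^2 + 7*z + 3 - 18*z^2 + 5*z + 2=-18*z^2 + 12*z + 6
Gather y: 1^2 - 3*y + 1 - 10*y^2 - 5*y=-10*y^2 - 8*y + 2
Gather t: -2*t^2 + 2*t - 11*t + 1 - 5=-2*t^2 - 9*t - 4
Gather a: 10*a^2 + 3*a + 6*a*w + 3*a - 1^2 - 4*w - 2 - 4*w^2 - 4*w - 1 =10*a^2 + a*(6*w + 6) - 4*w^2 - 8*w - 4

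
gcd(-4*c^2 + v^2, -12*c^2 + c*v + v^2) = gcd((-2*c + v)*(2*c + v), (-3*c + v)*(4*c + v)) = 1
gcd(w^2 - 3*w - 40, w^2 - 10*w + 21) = 1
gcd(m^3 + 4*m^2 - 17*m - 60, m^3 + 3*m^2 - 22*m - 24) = m - 4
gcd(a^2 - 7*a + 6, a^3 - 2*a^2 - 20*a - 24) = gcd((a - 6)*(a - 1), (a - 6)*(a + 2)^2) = a - 6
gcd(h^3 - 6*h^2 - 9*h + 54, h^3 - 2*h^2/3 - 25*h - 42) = h^2 - 3*h - 18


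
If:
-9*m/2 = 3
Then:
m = -2/3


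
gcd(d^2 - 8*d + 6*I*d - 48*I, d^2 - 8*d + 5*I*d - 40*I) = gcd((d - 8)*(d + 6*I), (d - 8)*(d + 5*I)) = d - 8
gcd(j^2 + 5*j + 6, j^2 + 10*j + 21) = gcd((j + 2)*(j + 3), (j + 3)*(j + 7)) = j + 3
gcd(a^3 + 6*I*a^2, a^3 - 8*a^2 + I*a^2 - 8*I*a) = a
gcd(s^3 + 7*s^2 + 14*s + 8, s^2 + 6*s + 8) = s^2 + 6*s + 8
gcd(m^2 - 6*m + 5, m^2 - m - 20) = m - 5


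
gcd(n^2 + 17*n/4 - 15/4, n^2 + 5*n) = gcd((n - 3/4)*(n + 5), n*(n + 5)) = n + 5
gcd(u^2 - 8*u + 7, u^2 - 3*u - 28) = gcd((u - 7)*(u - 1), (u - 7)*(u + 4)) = u - 7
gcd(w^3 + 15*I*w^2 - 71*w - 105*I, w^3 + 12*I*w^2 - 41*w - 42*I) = w^2 + 10*I*w - 21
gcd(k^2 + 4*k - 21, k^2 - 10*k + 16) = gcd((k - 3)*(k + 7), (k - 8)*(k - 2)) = 1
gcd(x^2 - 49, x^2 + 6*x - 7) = x + 7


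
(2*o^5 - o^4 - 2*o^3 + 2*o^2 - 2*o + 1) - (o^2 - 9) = 2*o^5 - o^4 - 2*o^3 + o^2 - 2*o + 10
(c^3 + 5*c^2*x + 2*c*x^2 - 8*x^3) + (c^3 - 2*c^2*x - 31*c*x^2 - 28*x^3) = 2*c^3 + 3*c^2*x - 29*c*x^2 - 36*x^3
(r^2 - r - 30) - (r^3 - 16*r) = -r^3 + r^2 + 15*r - 30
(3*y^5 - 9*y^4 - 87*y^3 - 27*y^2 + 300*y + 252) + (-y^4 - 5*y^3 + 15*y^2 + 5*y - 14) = 3*y^5 - 10*y^4 - 92*y^3 - 12*y^2 + 305*y + 238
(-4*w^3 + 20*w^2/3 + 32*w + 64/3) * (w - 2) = -4*w^4 + 44*w^3/3 + 56*w^2/3 - 128*w/3 - 128/3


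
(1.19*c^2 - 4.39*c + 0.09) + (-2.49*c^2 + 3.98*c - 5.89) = -1.3*c^2 - 0.41*c - 5.8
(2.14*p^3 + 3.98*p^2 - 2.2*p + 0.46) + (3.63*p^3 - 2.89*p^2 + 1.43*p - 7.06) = 5.77*p^3 + 1.09*p^2 - 0.77*p - 6.6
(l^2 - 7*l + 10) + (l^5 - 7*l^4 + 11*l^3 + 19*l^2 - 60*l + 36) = l^5 - 7*l^4 + 11*l^3 + 20*l^2 - 67*l + 46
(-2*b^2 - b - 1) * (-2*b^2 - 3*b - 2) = 4*b^4 + 8*b^3 + 9*b^2 + 5*b + 2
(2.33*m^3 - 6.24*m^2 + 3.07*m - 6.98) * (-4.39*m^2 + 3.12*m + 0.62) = -10.2287*m^5 + 34.6632*m^4 - 31.5015*m^3 + 36.3518*m^2 - 19.8742*m - 4.3276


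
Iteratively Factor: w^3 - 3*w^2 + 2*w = (w - 1)*(w^2 - 2*w) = w*(w - 1)*(w - 2)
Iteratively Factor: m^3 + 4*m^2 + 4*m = (m)*(m^2 + 4*m + 4) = m*(m + 2)*(m + 2)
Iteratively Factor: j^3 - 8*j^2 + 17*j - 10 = (j - 2)*(j^2 - 6*j + 5) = (j - 2)*(j - 1)*(j - 5)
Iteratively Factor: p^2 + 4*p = (p + 4)*(p)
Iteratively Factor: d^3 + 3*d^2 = (d + 3)*(d^2) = d*(d + 3)*(d)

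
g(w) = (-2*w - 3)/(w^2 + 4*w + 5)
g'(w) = (-2*w - 4)*(-2*w - 3)/(w^2 + 4*w + 5)^2 - 2/(w^2 + 4*w + 5)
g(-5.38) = 0.62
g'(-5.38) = 0.18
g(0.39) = -0.56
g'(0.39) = 0.10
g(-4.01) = 1.00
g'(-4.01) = 0.40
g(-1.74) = 0.45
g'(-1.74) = -2.09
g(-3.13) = 1.43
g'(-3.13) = 0.54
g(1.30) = -0.47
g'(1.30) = 0.09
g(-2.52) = 1.61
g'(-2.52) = -0.26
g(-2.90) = 1.55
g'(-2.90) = 0.43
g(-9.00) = 0.30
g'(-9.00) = 0.04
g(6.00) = -0.23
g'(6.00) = 0.03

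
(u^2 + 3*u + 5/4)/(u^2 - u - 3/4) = (2*u + 5)/(2*u - 3)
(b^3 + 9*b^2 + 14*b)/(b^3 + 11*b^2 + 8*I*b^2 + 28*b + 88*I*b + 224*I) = b*(b + 2)/(b^2 + 4*b*(1 + 2*I) + 32*I)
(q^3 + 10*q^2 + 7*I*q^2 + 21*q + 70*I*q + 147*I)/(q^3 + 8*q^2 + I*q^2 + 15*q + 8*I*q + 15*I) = (q^2 + 7*q*(1 + I) + 49*I)/(q^2 + q*(5 + I) + 5*I)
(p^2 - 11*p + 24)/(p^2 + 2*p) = (p^2 - 11*p + 24)/(p*(p + 2))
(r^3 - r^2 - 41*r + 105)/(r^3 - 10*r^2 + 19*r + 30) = (r^2 + 4*r - 21)/(r^2 - 5*r - 6)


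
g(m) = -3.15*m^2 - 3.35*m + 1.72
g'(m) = -6.3*m - 3.35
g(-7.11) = -133.70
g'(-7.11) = 41.44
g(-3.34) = -22.23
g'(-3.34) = 17.69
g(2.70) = -30.29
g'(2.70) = -20.36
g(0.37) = 0.05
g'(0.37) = -5.68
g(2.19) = -20.72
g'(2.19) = -17.15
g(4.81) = -87.27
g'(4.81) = -33.65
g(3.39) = -45.84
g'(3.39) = -24.71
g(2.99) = -36.46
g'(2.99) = -22.19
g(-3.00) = -16.58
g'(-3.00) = 15.55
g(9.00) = -283.58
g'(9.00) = -60.05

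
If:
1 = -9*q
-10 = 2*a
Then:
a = -5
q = -1/9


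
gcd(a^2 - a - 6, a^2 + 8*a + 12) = a + 2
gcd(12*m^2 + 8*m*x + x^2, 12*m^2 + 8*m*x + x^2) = 12*m^2 + 8*m*x + x^2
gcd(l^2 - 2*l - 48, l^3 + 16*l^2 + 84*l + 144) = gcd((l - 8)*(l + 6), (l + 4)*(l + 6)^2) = l + 6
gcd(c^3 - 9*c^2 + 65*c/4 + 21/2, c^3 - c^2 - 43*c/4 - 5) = c + 1/2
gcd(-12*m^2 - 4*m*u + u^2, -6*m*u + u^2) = -6*m + u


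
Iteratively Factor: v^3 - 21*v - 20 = (v + 1)*(v^2 - v - 20) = (v - 5)*(v + 1)*(v + 4)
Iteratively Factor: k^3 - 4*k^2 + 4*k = (k)*(k^2 - 4*k + 4) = k*(k - 2)*(k - 2)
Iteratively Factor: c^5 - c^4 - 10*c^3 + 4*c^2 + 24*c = (c + 2)*(c^4 - 3*c^3 - 4*c^2 + 12*c) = (c - 3)*(c + 2)*(c^3 - 4*c) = c*(c - 3)*(c + 2)*(c^2 - 4) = c*(c - 3)*(c - 2)*(c + 2)*(c + 2)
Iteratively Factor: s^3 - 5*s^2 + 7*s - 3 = (s - 3)*(s^2 - 2*s + 1) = (s - 3)*(s - 1)*(s - 1)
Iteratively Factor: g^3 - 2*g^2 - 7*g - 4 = (g - 4)*(g^2 + 2*g + 1) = (g - 4)*(g + 1)*(g + 1)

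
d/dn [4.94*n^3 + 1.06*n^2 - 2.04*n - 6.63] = 14.82*n^2 + 2.12*n - 2.04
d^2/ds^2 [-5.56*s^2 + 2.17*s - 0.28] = -11.1200000000000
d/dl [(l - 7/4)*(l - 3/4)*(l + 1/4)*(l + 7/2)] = 4*l^3 + 15*l^2/4 - 115*l/8 + 175/64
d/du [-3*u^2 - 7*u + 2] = -6*u - 7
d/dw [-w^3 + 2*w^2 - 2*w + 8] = -3*w^2 + 4*w - 2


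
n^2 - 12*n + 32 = (n - 8)*(n - 4)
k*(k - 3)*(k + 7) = k^3 + 4*k^2 - 21*k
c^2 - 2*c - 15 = (c - 5)*(c + 3)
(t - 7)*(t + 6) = t^2 - t - 42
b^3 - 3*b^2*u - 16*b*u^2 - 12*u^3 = (b - 6*u)*(b + u)*(b + 2*u)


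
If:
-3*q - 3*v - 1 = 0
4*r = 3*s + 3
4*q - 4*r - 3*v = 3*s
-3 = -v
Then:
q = -10/3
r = -29/12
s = -38/9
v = 3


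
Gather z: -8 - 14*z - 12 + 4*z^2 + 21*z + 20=4*z^2 + 7*z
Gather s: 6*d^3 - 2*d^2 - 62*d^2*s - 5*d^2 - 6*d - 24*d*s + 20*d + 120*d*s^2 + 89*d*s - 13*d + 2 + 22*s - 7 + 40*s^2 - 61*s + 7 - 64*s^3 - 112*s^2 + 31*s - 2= 6*d^3 - 7*d^2 + d - 64*s^3 + s^2*(120*d - 72) + s*(-62*d^2 + 65*d - 8)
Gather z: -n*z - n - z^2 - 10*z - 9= -n - z^2 + z*(-n - 10) - 9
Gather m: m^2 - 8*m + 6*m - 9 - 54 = m^2 - 2*m - 63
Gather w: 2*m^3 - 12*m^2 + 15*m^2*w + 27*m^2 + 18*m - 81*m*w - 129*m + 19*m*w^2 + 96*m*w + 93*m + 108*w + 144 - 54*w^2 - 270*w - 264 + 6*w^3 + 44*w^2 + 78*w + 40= 2*m^3 + 15*m^2 - 18*m + 6*w^3 + w^2*(19*m - 10) + w*(15*m^2 + 15*m - 84) - 80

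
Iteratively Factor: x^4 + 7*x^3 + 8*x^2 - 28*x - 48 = (x - 2)*(x^3 + 9*x^2 + 26*x + 24) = (x - 2)*(x + 4)*(x^2 + 5*x + 6) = (x - 2)*(x + 2)*(x + 4)*(x + 3)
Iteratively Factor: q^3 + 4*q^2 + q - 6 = (q + 3)*(q^2 + q - 2) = (q - 1)*(q + 3)*(q + 2)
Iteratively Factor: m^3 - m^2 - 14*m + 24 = (m + 4)*(m^2 - 5*m + 6) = (m - 3)*(m + 4)*(m - 2)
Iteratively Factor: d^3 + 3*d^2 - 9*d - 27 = (d + 3)*(d^2 - 9) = (d - 3)*(d + 3)*(d + 3)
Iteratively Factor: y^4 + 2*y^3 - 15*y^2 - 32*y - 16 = (y + 4)*(y^3 - 2*y^2 - 7*y - 4) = (y + 1)*(y + 4)*(y^2 - 3*y - 4) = (y - 4)*(y + 1)*(y + 4)*(y + 1)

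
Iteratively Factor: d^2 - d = (d)*(d - 1)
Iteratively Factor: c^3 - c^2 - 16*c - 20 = (c + 2)*(c^2 - 3*c - 10) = (c - 5)*(c + 2)*(c + 2)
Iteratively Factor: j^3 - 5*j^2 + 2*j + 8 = (j - 2)*(j^2 - 3*j - 4) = (j - 4)*(j - 2)*(j + 1)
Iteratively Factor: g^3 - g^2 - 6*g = (g)*(g^2 - g - 6) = g*(g + 2)*(g - 3)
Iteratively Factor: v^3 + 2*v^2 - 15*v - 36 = (v + 3)*(v^2 - v - 12) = (v - 4)*(v + 3)*(v + 3)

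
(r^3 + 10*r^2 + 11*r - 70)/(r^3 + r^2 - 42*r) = (r^2 + 3*r - 10)/(r*(r - 6))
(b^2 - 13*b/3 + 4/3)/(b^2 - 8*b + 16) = (b - 1/3)/(b - 4)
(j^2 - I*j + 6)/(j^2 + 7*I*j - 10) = (j - 3*I)/(j + 5*I)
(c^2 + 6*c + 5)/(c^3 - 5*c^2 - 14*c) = (c^2 + 6*c + 5)/(c*(c^2 - 5*c - 14))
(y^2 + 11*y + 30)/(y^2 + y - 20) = (y + 6)/(y - 4)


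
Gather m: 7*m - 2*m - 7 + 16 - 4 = 5*m + 5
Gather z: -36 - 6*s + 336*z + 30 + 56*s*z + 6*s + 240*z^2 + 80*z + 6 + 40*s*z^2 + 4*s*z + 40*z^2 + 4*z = z^2*(40*s + 280) + z*(60*s + 420)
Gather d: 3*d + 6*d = 9*d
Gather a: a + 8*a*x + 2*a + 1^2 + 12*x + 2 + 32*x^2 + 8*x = a*(8*x + 3) + 32*x^2 + 20*x + 3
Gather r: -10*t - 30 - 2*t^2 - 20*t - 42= -2*t^2 - 30*t - 72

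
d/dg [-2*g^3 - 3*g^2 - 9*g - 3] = -6*g^2 - 6*g - 9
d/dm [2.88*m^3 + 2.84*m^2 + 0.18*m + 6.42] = 8.64*m^2 + 5.68*m + 0.18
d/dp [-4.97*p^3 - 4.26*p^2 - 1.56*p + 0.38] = -14.91*p^2 - 8.52*p - 1.56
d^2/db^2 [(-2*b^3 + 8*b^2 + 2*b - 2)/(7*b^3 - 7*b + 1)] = 8*(98*b^6 + 168*b^4 - 98*b^3 + 63*b^2 + 9*b - 19)/(343*b^9 - 1029*b^7 + 147*b^6 + 1029*b^5 - 294*b^4 - 322*b^3 + 147*b^2 - 21*b + 1)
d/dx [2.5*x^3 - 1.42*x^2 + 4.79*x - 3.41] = 7.5*x^2 - 2.84*x + 4.79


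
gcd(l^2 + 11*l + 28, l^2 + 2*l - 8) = l + 4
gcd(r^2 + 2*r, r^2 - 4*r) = r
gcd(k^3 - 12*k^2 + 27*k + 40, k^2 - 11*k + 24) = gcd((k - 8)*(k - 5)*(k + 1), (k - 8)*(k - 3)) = k - 8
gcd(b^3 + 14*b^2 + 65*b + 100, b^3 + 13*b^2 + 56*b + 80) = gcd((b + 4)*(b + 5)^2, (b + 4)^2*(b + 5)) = b^2 + 9*b + 20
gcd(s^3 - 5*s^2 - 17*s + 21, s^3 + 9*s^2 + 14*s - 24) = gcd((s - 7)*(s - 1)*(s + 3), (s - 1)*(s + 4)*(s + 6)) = s - 1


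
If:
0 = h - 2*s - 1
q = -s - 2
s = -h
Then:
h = 1/3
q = -5/3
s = -1/3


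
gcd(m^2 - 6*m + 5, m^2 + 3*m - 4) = m - 1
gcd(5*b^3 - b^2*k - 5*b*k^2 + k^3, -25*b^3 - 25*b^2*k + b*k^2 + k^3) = 5*b^2 + 4*b*k - k^2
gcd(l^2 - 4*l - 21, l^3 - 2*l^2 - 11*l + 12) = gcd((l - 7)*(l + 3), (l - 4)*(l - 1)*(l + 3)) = l + 3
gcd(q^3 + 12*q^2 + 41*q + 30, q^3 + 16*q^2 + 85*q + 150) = q^2 + 11*q + 30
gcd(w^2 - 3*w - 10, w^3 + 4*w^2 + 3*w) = 1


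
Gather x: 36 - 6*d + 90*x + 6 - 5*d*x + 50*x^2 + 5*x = -6*d + 50*x^2 + x*(95 - 5*d) + 42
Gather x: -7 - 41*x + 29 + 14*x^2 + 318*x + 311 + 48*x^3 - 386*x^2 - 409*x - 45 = 48*x^3 - 372*x^2 - 132*x + 288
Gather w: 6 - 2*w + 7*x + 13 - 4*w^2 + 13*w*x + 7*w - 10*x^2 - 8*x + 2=-4*w^2 + w*(13*x + 5) - 10*x^2 - x + 21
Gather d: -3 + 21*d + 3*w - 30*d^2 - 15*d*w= -30*d^2 + d*(21 - 15*w) + 3*w - 3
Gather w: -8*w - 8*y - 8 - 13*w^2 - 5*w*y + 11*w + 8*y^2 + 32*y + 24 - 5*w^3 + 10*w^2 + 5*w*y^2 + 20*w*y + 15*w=-5*w^3 - 3*w^2 + w*(5*y^2 + 15*y + 18) + 8*y^2 + 24*y + 16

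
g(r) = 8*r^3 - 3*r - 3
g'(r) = 24*r^2 - 3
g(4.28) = 611.38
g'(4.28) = 436.64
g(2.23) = 79.03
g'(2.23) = 116.35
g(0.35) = -3.71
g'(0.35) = -0.06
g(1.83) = 40.54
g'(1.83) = 77.37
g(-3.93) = -476.80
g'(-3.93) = 367.68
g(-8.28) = -4519.47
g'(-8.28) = 1642.40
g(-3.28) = -275.46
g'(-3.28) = 255.20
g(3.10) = 226.03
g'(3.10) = 227.64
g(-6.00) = -1713.00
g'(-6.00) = 861.00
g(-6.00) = -1713.00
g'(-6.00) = 861.00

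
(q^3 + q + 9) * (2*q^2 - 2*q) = 2*q^5 - 2*q^4 + 2*q^3 + 16*q^2 - 18*q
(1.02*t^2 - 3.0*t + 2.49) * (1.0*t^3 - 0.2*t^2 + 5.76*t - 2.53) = 1.02*t^5 - 3.204*t^4 + 8.9652*t^3 - 20.3586*t^2 + 21.9324*t - 6.2997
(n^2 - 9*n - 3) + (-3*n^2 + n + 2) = -2*n^2 - 8*n - 1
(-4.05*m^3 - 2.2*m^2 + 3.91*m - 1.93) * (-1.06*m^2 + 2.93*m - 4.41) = 4.293*m^5 - 9.5345*m^4 + 7.2699*m^3 + 23.2041*m^2 - 22.898*m + 8.5113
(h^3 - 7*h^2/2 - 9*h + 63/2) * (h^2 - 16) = h^5 - 7*h^4/2 - 25*h^3 + 175*h^2/2 + 144*h - 504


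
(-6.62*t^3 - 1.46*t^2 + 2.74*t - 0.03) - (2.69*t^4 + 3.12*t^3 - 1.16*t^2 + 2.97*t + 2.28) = -2.69*t^4 - 9.74*t^3 - 0.3*t^2 - 0.23*t - 2.31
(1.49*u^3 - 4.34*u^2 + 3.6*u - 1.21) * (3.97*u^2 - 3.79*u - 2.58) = 5.9153*u^5 - 22.8769*u^4 + 26.8964*u^3 - 7.2505*u^2 - 4.7021*u + 3.1218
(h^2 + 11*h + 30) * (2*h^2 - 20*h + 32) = 2*h^4 + 2*h^3 - 128*h^2 - 248*h + 960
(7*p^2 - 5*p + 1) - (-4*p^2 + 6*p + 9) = 11*p^2 - 11*p - 8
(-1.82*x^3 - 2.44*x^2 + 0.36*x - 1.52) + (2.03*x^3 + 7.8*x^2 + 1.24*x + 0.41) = 0.21*x^3 + 5.36*x^2 + 1.6*x - 1.11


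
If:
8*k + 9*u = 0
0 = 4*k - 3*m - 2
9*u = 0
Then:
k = 0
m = -2/3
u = 0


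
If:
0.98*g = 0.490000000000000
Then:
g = 0.50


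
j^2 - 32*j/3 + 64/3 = (j - 8)*(j - 8/3)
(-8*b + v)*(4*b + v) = -32*b^2 - 4*b*v + v^2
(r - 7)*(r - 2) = r^2 - 9*r + 14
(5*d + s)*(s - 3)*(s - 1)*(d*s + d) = 5*d^2*s^3 - 15*d^2*s^2 - 5*d^2*s + 15*d^2 + d*s^4 - 3*d*s^3 - d*s^2 + 3*d*s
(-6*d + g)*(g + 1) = -6*d*g - 6*d + g^2 + g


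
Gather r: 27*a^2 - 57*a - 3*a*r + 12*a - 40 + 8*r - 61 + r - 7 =27*a^2 - 45*a + r*(9 - 3*a) - 108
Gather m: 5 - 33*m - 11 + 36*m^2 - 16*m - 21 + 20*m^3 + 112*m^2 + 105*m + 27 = 20*m^3 + 148*m^2 + 56*m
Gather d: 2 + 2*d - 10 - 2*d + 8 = 0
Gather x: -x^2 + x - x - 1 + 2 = 1 - x^2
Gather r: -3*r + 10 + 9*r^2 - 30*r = 9*r^2 - 33*r + 10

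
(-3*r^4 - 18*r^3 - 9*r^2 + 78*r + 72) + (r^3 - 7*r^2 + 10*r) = -3*r^4 - 17*r^3 - 16*r^2 + 88*r + 72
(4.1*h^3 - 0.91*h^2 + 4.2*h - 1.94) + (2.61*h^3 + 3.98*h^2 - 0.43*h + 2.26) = 6.71*h^3 + 3.07*h^2 + 3.77*h + 0.32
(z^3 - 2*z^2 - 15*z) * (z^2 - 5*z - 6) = z^5 - 7*z^4 - 11*z^3 + 87*z^2 + 90*z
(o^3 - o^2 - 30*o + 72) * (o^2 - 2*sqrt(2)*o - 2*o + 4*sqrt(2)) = o^5 - 3*o^4 - 2*sqrt(2)*o^4 - 28*o^3 + 6*sqrt(2)*o^3 + 56*sqrt(2)*o^2 + 132*o^2 - 264*sqrt(2)*o - 144*o + 288*sqrt(2)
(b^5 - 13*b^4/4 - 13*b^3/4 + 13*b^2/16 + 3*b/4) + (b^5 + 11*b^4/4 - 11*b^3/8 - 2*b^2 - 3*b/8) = 2*b^5 - b^4/2 - 37*b^3/8 - 19*b^2/16 + 3*b/8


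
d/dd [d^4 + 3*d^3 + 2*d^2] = d*(4*d^2 + 9*d + 4)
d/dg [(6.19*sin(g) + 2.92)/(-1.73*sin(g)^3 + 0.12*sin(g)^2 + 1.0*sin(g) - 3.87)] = (21.4174*sin(g)^3 + 14.412*sin(g)^2 - 0.7008*sin(g) - 26.8753)*cos(g)/(2.9929*sin(g)^6 - 0.4152*sin(g)^5 - 3.4456*sin(g)^4 + 13.6302*sin(g)^3 + 0.0712*sin(g)^2 - 7.74*sin(g) + 14.9769)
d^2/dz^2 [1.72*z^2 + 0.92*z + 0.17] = 3.44000000000000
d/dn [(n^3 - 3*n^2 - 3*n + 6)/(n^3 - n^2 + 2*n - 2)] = (2*n^4 + 10*n^3 - 33*n^2 + 24*n - 6)/(n^6 - 2*n^5 + 5*n^4 - 8*n^3 + 8*n^2 - 8*n + 4)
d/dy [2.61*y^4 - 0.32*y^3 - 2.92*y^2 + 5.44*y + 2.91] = 10.44*y^3 - 0.96*y^2 - 5.84*y + 5.44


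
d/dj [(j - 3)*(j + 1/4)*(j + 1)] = 3*j^2 - 7*j/2 - 7/2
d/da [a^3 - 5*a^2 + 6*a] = 3*a^2 - 10*a + 6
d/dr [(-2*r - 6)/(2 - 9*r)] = -58/(9*r - 2)^2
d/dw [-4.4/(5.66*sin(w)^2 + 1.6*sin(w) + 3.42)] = (49.808*sin(w) + 7.04)*cos(w)/(5.66*sin(w)^2 + 1.6*sin(w) + 3.42)^2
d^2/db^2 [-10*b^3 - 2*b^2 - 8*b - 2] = -60*b - 4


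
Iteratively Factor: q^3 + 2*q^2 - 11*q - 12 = (q - 3)*(q^2 + 5*q + 4) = (q - 3)*(q + 1)*(q + 4)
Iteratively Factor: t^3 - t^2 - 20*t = (t + 4)*(t^2 - 5*t) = t*(t + 4)*(t - 5)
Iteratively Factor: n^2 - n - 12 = (n + 3)*(n - 4)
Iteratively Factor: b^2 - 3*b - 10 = (b - 5)*(b + 2)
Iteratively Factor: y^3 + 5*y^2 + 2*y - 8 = (y + 4)*(y^2 + y - 2) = (y + 2)*(y + 4)*(y - 1)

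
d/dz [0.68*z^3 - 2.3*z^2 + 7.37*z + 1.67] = 2.04*z^2 - 4.6*z + 7.37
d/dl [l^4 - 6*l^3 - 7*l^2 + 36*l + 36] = 4*l^3 - 18*l^2 - 14*l + 36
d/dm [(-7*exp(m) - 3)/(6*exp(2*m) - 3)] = (14*exp(2*m) + 12*exp(m) + 7)*exp(m)/(3*(4*exp(4*m) - 4*exp(2*m) + 1))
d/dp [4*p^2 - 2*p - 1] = 8*p - 2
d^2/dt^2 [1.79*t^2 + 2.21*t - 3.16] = 3.58000000000000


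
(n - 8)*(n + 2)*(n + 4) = n^3 - 2*n^2 - 40*n - 64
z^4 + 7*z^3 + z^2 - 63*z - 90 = (z - 3)*(z + 2)*(z + 3)*(z + 5)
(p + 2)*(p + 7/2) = p^2 + 11*p/2 + 7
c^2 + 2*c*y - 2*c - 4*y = (c - 2)*(c + 2*y)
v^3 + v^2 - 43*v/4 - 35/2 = (v - 7/2)*(v + 2)*(v + 5/2)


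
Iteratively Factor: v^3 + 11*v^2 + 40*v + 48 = (v + 4)*(v^2 + 7*v + 12) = (v + 4)^2*(v + 3)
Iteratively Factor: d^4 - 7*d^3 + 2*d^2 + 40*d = (d - 5)*(d^3 - 2*d^2 - 8*d) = d*(d - 5)*(d^2 - 2*d - 8) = d*(d - 5)*(d - 4)*(d + 2)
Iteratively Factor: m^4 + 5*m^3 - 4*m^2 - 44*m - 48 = (m + 4)*(m^3 + m^2 - 8*m - 12) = (m - 3)*(m + 4)*(m^2 + 4*m + 4) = (m - 3)*(m + 2)*(m + 4)*(m + 2)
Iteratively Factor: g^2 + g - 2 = (g - 1)*(g + 2)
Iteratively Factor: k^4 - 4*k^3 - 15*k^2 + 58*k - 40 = (k + 4)*(k^3 - 8*k^2 + 17*k - 10) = (k - 2)*(k + 4)*(k^2 - 6*k + 5) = (k - 2)*(k - 1)*(k + 4)*(k - 5)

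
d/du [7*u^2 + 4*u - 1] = 14*u + 4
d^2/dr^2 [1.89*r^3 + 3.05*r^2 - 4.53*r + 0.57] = 11.34*r + 6.1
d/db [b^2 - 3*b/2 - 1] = 2*b - 3/2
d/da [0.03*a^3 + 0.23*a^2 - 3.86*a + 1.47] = 0.09*a^2 + 0.46*a - 3.86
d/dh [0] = 0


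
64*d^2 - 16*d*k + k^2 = (-8*d + k)^2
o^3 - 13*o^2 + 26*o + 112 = (o - 8)*(o - 7)*(o + 2)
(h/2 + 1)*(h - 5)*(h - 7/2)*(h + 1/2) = h^4/2 - 3*h^3 - 11*h^2/8 + 141*h/8 + 35/4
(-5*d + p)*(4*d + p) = -20*d^2 - d*p + p^2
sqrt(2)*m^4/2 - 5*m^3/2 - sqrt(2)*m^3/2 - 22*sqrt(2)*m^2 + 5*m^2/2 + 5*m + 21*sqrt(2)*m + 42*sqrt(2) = (m - 2)*(m - 6*sqrt(2))*(m + 7*sqrt(2)/2)*(sqrt(2)*m/2 + sqrt(2)/2)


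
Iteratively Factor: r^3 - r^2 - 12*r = (r - 4)*(r^2 + 3*r) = (r - 4)*(r + 3)*(r)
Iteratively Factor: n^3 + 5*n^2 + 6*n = (n + 2)*(n^2 + 3*n) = n*(n + 2)*(n + 3)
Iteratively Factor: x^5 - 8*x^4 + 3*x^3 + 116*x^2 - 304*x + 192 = (x - 4)*(x^4 - 4*x^3 - 13*x^2 + 64*x - 48) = (x - 4)*(x - 1)*(x^3 - 3*x^2 - 16*x + 48) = (x - 4)*(x - 3)*(x - 1)*(x^2 - 16) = (x - 4)^2*(x - 3)*(x - 1)*(x + 4)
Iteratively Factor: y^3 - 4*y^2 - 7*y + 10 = (y - 5)*(y^2 + y - 2) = (y - 5)*(y - 1)*(y + 2)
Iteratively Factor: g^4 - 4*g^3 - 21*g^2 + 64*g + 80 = (g + 1)*(g^3 - 5*g^2 - 16*g + 80) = (g - 5)*(g + 1)*(g^2 - 16) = (g - 5)*(g - 4)*(g + 1)*(g + 4)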